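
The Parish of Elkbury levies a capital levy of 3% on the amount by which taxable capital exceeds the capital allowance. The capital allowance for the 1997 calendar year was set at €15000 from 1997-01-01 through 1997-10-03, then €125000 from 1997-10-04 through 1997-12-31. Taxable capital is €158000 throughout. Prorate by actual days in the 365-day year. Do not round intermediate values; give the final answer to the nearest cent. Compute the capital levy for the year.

€3485.34

1997-01-01 to 1997-10-03: 276 days, exemption €15000 → (€158000 − €15000) × 3% × 276/365 = €3243.9452
1997-10-04 to 1997-12-31: 89 days, exemption €125000 → (€158000 − €125000) × 3% × 89/365 = €241.3973
Total = €3485.3425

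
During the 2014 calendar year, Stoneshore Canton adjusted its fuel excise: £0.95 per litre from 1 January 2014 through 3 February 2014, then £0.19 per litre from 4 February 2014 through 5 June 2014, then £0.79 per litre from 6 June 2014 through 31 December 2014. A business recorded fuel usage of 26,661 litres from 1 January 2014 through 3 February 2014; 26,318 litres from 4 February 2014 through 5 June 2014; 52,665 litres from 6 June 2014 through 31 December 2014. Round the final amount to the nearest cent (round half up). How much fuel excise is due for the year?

£71,933.72

1 January – 3 February 2014: 26,661 litres at £0.95/litre → £25,327.95
4 February – 5 June 2014: 26,318 litres at £0.19/litre → £5,000.42
6 June – 31 December 2014: 52,665 litres at £0.79/litre → £41,605.35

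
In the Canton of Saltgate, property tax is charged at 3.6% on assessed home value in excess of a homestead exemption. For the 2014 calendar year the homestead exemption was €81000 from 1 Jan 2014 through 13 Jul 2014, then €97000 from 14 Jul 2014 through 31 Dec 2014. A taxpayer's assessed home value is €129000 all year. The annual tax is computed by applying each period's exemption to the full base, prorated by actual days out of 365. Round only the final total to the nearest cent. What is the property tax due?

€1458.15

1 Jan – 13 Jul 2014: 194 days, exemption €81000 → (€129000 − €81000) × 3.6% × 194/365 = €918.4438
14 Jul – 31 Dec 2014: 171 days, exemption €97000 → (€129000 − €97000) × 3.6% × 171/365 = €539.7041
Total = €1458.1479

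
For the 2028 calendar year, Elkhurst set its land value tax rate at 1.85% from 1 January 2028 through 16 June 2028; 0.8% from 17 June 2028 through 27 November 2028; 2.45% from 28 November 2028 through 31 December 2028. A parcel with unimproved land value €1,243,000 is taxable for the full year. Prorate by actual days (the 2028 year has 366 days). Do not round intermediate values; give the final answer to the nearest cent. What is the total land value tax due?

1 January – 16 June 2028: 168 days at 1.85% → €1,243,000 × 1.85% × 168/366 = €10,555.3115
17 June – 27 November 2028: 164 days at 0.8% → €1,243,000 × 0.8% × 164/366 = €4,455.7814
28 November – 31 December 2028: 34 days at 2.45% → €1,243,000 × 2.45% × 34/366 = €2,829.0137
Total = €17,840.1066

€17,840.11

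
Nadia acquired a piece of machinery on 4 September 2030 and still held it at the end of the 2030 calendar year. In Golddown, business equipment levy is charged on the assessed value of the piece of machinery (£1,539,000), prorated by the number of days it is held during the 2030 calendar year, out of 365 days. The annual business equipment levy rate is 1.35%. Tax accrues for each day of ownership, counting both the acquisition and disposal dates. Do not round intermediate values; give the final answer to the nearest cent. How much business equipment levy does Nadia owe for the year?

£6,773.71

Days held (4 September – 31 December 2030): 119 out of 365
Tax = £1,539,000 × 1.35% × 119/365 = £6,773.7082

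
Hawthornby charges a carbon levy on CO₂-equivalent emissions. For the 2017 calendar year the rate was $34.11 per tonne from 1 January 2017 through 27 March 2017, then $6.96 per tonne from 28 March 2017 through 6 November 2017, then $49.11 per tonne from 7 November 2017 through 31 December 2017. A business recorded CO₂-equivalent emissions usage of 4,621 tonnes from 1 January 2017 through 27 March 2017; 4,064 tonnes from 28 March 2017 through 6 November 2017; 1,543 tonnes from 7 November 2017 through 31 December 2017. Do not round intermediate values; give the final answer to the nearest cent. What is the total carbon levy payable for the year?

$261684.48

1 January – 27 March 2017: 4,621 tonnes at $34.11/tonne → $157622.31
28 March – 6 November 2017: 4,064 tonnes at $6.96/tonne → $28285.44
7 November – 31 December 2017: 1,543 tonnes at $49.11/tonne → $75776.73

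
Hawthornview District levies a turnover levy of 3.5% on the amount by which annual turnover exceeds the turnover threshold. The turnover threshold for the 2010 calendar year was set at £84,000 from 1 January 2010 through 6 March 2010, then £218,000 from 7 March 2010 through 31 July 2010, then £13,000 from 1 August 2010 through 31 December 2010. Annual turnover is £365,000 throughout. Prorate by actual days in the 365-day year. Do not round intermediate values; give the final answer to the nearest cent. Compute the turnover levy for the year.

1 January – 6 March 2010: 65 days, exemption £84,000 → (£365,000 − £84,000) × 3.5% × 65/365 = £1,751.4384
7 March – 31 July 2010: 147 days, exemption £218,000 → (£365,000 − £218,000) × 3.5% × 147/365 = £2,072.0959
1 August – 31 December 2010: 153 days, exemption £13,000 → (£365,000 − £13,000) × 3.5% × 153/365 = £5,164.2740
Total = £8,987.8082

£8,987.81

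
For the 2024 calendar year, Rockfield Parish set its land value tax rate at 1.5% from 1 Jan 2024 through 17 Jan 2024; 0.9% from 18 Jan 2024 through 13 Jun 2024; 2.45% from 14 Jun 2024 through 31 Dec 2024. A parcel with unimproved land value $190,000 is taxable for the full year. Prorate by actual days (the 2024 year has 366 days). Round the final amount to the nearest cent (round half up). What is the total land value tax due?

1 Jan – 17 Jan 2024: 17 days at 1.5% → $190,000 × 1.5% × 17/366 = $132.3770
18 Jan – 13 Jun 2024: 148 days at 0.9% → $190,000 × 0.9% × 148/366 = $691.4754
14 Jun – 31 Dec 2024: 201 days at 2.45% → $190,000 × 2.45% × 201/366 = $2,556.4344
Total = $3,380.2869

$3,380.29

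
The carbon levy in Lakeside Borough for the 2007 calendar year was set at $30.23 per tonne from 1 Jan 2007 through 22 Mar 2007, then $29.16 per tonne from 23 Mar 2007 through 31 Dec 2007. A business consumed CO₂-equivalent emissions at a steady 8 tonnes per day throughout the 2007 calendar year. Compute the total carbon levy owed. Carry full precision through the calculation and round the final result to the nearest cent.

$85840.56

1 Jan – 22 Mar 2007: 81 days × 8 tonnes/day = 648 tonnes at $30.23/tonne → $19589.04
23 Mar – 31 Dec 2007: 284 days × 8 tonnes/day = 2,272 tonnes at $29.16/tonne → $66251.52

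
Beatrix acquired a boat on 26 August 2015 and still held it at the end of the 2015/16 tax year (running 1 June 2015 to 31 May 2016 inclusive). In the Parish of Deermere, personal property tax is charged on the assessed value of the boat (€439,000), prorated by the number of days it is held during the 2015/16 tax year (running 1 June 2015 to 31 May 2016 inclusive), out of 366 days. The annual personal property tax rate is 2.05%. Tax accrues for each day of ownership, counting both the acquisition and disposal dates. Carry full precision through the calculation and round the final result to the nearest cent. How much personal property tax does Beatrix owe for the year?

Days held (26 August 2015 – 31 May 2016): 280 out of 366
Tax = €439,000 × 2.05% × 280/366 = €6,884.8634

€6,884.86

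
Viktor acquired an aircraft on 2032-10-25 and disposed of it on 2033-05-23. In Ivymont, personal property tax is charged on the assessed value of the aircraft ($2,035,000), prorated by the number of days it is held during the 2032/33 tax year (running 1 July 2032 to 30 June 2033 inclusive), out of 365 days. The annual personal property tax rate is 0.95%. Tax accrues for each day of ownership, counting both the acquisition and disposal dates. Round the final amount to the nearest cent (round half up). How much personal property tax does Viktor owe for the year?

$11,175.77

Days held (2032-10-25 to 2033-05-23): 211 out of 365
Tax = $2,035,000 × 0.95% × 211/365 = $11,175.7740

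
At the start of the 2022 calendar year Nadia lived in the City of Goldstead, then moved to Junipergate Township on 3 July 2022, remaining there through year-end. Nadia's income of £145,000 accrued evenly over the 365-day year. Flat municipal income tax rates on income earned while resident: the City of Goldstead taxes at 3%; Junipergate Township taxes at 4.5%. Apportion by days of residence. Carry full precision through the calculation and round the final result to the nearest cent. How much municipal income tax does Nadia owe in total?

The City of Goldstead, 1 January – 2 July 2022: 183 days → £145,000 × 3% × 183/365 = £2,180.9589
Junipergate Township, 3 July – 31 December 2022: 182 days → £145,000 × 4.5% × 182/365 = £3,253.5616
Total = £5,434.5205

£5,434.52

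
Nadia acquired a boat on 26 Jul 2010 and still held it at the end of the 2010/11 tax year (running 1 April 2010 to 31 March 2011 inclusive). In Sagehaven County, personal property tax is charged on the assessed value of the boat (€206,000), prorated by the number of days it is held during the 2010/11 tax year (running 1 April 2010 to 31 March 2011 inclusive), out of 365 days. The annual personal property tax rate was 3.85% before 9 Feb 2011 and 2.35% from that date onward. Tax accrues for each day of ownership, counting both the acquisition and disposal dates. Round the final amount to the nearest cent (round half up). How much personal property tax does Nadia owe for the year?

26 Jul 2010 – 8 Feb 2011: 198 days at 3.85% → €206,000 × 3.85% × 198/365 = €4,302.2959
9 Feb – 31 Mar 2011: 51 days at 2.35% → €206,000 × 2.35% × 51/365 = €676.4137
Total = €4,978.7096

€4,978.71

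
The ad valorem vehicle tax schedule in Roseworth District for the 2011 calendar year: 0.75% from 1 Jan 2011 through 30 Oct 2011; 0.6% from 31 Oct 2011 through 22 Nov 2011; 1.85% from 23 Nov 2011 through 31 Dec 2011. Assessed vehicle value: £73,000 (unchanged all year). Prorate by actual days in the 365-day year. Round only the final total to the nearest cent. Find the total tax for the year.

£626.40

1 Jan – 30 Oct 2011: 303 days at 0.75% → £73,000 × 0.75% × 303/365 = £454.5000
31 Oct – 22 Nov 2011: 23 days at 0.6% → £73,000 × 0.6% × 23/365 = £27.6000
23 Nov – 31 Dec 2011: 39 days at 1.85% → £73,000 × 1.85% × 39/365 = £144.3000
Total = £626.4000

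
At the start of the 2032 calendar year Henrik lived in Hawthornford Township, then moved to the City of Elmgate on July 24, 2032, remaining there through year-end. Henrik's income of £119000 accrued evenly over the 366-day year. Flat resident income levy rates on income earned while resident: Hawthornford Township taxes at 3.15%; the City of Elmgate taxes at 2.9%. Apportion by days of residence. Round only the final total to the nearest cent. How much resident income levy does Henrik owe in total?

£3617.63

Hawthornford Township, January 1 – July 23, 2032: 205 days → £119000 × 3.15% × 205/366 = £2099.5697
The City of Elmgate, July 24 – December 31, 2032: 161 days → £119000 × 2.9% × 161/366 = £1518.0628
Total = £3617.6325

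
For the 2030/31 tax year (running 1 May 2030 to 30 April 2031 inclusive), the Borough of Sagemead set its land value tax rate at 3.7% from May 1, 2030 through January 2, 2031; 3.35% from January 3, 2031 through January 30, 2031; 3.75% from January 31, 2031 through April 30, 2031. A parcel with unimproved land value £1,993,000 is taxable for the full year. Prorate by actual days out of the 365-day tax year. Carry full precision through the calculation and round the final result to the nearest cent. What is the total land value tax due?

£73,451.61

May 1, 2030 – January 2, 2031: 247 days at 3.7% → £1,993,000 × 3.7% × 247/365 = £49,901.4438
January 3 – January 30, 2031: 28 days at 3.35% → £1,993,000 × 3.35% × 28/365 = £5,121.7370
January 31 – April 30, 2031: 90 days at 3.75% → £1,993,000 × 3.75% × 90/365 = £18,428.4247
Total = £73,451.6055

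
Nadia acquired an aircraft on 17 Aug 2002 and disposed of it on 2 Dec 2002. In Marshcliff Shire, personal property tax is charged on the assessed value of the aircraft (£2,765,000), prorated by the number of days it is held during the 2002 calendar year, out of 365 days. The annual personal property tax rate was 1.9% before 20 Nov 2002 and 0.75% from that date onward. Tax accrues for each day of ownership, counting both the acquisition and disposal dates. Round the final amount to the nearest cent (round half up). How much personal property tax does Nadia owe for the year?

17 Aug – 19 Nov 2002: 95 days at 1.9% → £2,765,000 × 1.9% × 95/365 = £13,673.4932
20 Nov – 2 Dec 2002: 13 days at 0.75% → £2,765,000 × 0.75% × 13/365 = £738.5959
Total = £14,412.0890

£14,412.09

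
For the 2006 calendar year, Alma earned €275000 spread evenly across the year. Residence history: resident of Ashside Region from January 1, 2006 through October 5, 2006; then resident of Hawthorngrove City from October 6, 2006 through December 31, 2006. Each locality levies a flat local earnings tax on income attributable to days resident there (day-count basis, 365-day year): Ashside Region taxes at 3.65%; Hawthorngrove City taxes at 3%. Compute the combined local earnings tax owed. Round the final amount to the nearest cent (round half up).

Ashside Region, January 1 – October 5, 2006: 278 days → €275000 × 3.65% × 278/365 = €7645.0000
Hawthorngrove City, October 6 – December 31, 2006: 87 days → €275000 × 3% × 87/365 = €1966.4384
Total = €9611.4384

€9611.44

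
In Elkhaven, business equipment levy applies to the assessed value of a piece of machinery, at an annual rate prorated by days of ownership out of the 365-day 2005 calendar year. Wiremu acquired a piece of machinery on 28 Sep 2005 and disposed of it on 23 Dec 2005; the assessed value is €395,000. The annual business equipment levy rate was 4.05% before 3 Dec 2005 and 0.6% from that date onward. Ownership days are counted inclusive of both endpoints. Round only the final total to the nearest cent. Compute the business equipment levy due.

€3,029.05

28 Sep – 2 Dec 2005: 66 days at 4.05% → €395,000 × 4.05% × 66/365 = €2,892.6986
3 Dec – 23 Dec 2005: 21 days at 0.6% → €395,000 × 0.6% × 21/365 = €136.3562
Total = €3,029.0548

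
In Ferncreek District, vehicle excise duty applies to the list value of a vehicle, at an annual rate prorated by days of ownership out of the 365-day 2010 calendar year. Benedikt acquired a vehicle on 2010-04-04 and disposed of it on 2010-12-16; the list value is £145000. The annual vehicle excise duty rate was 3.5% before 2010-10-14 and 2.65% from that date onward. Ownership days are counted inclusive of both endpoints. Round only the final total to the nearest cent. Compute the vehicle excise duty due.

2010-04-04 to 2010-10-13: 193 days at 3.5% → £145000 × 3.5% × 193/365 = £2683.4932
2010-10-14 to 2010-12-16: 64 days at 2.65% → £145000 × 2.65% × 64/365 = £673.7534
Total = £3357.2466

£3357.25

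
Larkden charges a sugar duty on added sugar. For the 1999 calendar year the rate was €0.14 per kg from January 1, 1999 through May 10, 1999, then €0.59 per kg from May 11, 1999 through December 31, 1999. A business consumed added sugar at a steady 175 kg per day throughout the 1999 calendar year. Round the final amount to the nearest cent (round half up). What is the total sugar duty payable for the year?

€27,448.75

January 1 – May 10, 1999: 130 days × 175 kg/day = 22,750 kg at €0.14/kg → €3,185.00
May 11 – December 31, 1999: 235 days × 175 kg/day = 41,125 kg at €0.59/kg → €24,263.75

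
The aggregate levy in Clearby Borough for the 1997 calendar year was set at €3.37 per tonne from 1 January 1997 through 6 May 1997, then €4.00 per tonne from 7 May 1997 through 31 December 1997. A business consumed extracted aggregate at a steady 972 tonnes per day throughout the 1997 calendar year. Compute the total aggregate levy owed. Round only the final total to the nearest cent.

€1,341,962.64

1 January – 6 May 1997: 126 days × 972 tonnes/day = 122,472 tonnes at €3.37/tonne → €412,730.64
7 May – 31 December 1997: 239 days × 972 tonnes/day = 232,308 tonnes at €4.00/tonne → €929,232.00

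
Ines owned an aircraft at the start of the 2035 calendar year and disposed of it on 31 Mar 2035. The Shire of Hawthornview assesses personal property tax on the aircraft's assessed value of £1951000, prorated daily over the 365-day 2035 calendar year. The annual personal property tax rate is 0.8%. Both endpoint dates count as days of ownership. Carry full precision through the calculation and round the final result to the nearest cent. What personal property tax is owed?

£3848.55

Days held (1 Jan – 31 Mar 2035): 90 out of 365
Tax = £1951000 × 0.8% × 90/365 = £3848.5479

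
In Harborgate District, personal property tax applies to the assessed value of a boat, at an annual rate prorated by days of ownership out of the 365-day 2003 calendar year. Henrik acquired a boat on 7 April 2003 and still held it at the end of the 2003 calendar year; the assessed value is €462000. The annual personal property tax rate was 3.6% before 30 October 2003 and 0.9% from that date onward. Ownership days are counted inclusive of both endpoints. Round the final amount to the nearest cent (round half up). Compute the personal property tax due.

7 April – 29 October 2003: 206 days at 3.6% → €462000 × 3.6% × 206/365 = €9386.8274
30 October – 31 December 2003: 63 days at 0.9% → €462000 × 0.9% × 63/365 = €717.6822
Total = €10104.5096

€10104.51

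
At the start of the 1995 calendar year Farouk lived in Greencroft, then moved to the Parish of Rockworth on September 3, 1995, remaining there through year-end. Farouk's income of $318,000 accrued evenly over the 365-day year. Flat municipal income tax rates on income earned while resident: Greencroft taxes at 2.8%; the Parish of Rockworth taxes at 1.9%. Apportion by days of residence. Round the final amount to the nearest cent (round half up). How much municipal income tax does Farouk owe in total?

Greencroft, January 1 – September 2, 1995: 245 days → $318,000 × 2.8% × 245/365 = $5,976.6575
The Parish of Rockworth, September 3 – December 31, 1995: 120 days → $318,000 × 1.9% × 120/365 = $1,986.4110
Total = $7,963.0685

$7,963.07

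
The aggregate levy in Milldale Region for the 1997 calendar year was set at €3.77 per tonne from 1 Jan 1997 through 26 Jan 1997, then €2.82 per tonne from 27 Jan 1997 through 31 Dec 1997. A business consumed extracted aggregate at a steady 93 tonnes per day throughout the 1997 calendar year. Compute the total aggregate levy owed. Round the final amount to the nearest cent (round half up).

€98022.00

1 Jan – 26 Jan 1997: 26 days × 93 tonnes/day = 2,418 tonnes at €3.77/tonne → €9115.86
27 Jan – 31 Dec 1997: 339 days × 93 tonnes/day = 31,527 tonnes at €2.82/tonne → €88906.14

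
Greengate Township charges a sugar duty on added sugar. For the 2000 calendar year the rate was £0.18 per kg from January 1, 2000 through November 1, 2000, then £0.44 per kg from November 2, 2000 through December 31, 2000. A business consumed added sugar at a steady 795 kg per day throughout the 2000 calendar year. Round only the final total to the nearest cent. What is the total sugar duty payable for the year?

January 1 – November 1, 2000: 306 days × 795 kg/day = 243,270 kg at £0.18/kg → £43788.60
November 2 – December 31, 2000: 60 days × 795 kg/day = 47,700 kg at £0.44/kg → £20988.00

£64776.60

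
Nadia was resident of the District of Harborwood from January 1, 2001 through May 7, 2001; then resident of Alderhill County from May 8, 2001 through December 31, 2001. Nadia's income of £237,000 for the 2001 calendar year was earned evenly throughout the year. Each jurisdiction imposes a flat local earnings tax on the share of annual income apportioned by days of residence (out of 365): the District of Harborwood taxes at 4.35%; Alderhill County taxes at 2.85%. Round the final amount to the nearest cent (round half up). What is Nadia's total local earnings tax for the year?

£7,991.45

The District of Harborwood, January 1 – May 7, 2001: 127 days → £237,000 × 4.35% × 127/365 = £3,587.1411
Alderhill County, May 8 – December 31, 2001: 238 days → £237,000 × 2.85% × 238/365 = £4,404.3041
Total = £7,991.4452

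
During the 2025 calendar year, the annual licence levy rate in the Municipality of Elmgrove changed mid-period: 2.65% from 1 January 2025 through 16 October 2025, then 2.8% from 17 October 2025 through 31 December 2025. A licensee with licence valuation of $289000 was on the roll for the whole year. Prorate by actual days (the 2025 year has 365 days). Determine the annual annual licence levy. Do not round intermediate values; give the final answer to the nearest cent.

$7748.76

1 January – 16 October 2025: 289 days at 2.65% → $289000 × 2.65% × 289/365 = $6063.8534
17 October – 31 December 2025: 76 days at 2.8% → $289000 × 2.8% × 76/365 = $1684.9096
Total = $7748.7630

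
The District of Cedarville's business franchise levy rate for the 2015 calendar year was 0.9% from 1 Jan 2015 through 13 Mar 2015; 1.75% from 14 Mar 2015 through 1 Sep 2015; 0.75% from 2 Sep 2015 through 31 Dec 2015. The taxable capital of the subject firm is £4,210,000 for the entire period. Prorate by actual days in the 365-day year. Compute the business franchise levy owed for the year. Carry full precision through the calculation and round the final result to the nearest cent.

1 Jan – 13 Mar 2015: 72 days at 0.9% → £4,210,000 × 0.9% × 72/365 = £7,474.1918
14 Mar – 1 Sep 2015: 172 days at 1.75% → £4,210,000 × 1.75% × 172/365 = £34,718.0822
2 Sep – 31 Dec 2015: 121 days at 0.75% → £4,210,000 × 0.75% × 121/365 = £10,467.3288
Total = £52,659.6027

£52,659.60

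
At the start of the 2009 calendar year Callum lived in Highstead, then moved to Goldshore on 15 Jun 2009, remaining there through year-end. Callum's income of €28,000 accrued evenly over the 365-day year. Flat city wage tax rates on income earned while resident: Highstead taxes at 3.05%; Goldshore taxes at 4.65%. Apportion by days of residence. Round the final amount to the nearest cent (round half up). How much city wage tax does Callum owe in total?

Highstead, 1 Jan – 14 Jun 2009: 165 days → €28,000 × 3.05% × 165/365 = €386.0548
Goldshore, 15 Jun – 31 Dec 2009: 200 days → €28,000 × 4.65% × 200/365 = €713.4247
Total = €1,099.4795

€1,099.48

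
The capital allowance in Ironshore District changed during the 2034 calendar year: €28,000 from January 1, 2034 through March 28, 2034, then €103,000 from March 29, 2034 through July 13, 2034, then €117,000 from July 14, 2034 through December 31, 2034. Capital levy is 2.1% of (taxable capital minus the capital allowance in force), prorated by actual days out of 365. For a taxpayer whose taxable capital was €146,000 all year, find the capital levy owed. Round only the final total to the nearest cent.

€1,140.67

January 1 – March 28, 2034: 87 days, exemption €28,000 → (€146,000 − €28,000) × 2.1% × 87/365 = €590.6466
March 29 – July 13, 2034: 107 days, exemption €103,000 → (€146,000 − €103,000) × 2.1% × 107/365 = €264.7151
July 14 – December 31, 2034: 171 days, exemption €117,000 → (€146,000 − €117,000) × 2.1% × 171/365 = €285.3123
Total = €1,140.6740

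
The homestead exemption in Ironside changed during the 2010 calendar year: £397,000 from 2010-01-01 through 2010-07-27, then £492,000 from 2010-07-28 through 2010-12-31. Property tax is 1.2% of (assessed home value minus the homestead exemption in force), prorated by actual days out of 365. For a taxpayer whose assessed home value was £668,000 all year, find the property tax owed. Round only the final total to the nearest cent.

£2,761.64

2010-01-01 to 2010-07-27: 208 days, exemption £397,000 → (£668,000 − £397,000) × 1.2% × 208/365 = £1,853.1945
2010-07-28 to 2010-12-31: 157 days, exemption £492,000 → (£668,000 − £492,000) × 1.2% × 157/365 = £908.4493
Total = £2,761.6438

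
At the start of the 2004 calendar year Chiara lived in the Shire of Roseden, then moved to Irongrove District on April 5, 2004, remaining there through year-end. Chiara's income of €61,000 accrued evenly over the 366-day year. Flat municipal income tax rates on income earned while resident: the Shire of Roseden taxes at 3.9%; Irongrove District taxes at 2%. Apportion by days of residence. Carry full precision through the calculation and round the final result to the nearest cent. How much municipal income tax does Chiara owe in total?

€1,520.83

The Shire of Roseden, January 1 – April 4, 2004: 95 days → €61,000 × 3.9% × 95/366 = €617.5000
Irongrove District, April 5 – December 31, 2004: 271 days → €61,000 × 2% × 271/366 = €903.3333
Total = €1,520.8333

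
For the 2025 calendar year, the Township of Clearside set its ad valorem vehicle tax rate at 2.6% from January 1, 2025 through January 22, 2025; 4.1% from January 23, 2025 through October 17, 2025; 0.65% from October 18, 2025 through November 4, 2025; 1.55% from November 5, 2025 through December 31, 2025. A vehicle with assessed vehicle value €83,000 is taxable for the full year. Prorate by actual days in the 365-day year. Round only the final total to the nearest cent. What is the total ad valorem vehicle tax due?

€2,856.22

January 1 – January 22, 2025: 22 days at 2.6% → €83,000 × 2.6% × 22/365 = €130.0712
January 23 – October 17, 2025: 268 days at 4.1% → €83,000 × 4.1% × 268/365 = €2,498.6411
October 18 – November 4, 2025: 18 days at 0.65% → €83,000 × 0.65% × 18/365 = €26.6055
November 5 – December 31, 2025: 57 days at 1.55% → €83,000 × 1.55% × 57/365 = €200.9055
Total = €2,856.2233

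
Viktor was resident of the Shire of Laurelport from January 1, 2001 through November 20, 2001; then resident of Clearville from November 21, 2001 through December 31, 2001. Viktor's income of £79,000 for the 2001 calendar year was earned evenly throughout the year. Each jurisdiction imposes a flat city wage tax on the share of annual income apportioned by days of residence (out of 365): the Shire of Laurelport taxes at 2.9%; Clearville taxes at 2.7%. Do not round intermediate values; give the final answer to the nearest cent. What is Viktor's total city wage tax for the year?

£2,273.25

The Shire of Laurelport, January 1 – November 20, 2001: 324 days → £79,000 × 2.9% × 324/365 = £2,033.6548
Clearville, November 21 – December 31, 2001: 41 days → £79,000 × 2.7% × 41/365 = £239.5973
Total = £2,273.2521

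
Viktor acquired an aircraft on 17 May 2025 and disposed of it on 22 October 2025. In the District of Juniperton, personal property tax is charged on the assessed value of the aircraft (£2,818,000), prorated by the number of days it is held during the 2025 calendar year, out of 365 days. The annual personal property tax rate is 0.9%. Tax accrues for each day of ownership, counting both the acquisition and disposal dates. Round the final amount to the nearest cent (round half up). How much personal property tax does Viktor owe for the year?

£11,048.10

Days held (17 May – 22 October 2025): 159 out of 365
Tax = £2,818,000 × 0.9% × 159/365 = £11,048.1041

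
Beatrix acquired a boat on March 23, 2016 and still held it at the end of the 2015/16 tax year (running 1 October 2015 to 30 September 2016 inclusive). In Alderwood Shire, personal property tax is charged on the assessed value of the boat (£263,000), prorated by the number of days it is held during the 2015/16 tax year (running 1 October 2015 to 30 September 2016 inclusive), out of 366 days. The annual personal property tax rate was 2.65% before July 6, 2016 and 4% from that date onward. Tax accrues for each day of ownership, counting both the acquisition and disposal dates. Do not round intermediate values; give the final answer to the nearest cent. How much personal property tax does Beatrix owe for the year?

March 23 – July 5, 2016: 105 days at 2.65% → £263,000 × 2.65% × 105/366 = £1,999.4467
July 6 – September 30, 2016: 87 days at 4% → £263,000 × 4% × 87/366 = £2,500.6557
Total = £4,500.1025

£4,500.10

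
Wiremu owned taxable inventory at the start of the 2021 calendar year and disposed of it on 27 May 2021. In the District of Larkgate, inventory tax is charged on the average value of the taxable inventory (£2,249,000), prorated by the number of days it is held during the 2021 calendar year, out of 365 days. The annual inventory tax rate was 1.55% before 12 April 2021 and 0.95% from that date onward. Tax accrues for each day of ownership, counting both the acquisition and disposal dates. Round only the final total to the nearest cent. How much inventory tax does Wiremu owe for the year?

£12,338.69

1 January – 11 April 2021: 101 days at 1.55% → £2,249,000 × 1.55% × 101/365 = £9,646.0534
12 April – 27 May 2021: 46 days at 0.95% → £2,249,000 × 0.95% × 46/365 = £2,692.6384
Total = £12,338.6918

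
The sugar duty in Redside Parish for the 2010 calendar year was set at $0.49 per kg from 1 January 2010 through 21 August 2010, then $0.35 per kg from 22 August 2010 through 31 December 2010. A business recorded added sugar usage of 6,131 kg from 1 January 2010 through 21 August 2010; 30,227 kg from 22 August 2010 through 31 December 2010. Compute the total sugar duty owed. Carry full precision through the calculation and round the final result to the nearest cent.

1 January – 21 August 2010: 6,131 kg at $0.49/kg → $3004.19
22 August – 31 December 2010: 30,227 kg at $0.35/kg → $10579.45

$13583.64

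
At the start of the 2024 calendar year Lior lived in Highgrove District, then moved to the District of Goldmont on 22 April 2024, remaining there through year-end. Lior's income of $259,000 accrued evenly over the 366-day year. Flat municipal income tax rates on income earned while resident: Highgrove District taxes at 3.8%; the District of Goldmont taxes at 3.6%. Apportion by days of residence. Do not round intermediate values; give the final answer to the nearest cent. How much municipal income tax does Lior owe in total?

Highgrove District, 1 January – 21 April 2024: 112 days → $259,000 × 3.8% × 112/366 = $3,011.7596
The District of Goldmont, 22 April – 31 December 2024: 254 days → $259,000 × 3.6% × 254/366 = $6,470.7541
Total = $9,482.5137

$9,482.51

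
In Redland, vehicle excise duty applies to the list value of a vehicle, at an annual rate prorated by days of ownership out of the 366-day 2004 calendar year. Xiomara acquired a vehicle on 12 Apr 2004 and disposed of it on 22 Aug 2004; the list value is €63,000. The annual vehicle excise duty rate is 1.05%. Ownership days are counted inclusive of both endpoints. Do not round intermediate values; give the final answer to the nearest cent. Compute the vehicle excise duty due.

€240.38

Days held (12 Apr – 22 Aug 2004): 133 out of 366
Tax = €63,000 × 1.05% × 133/366 = €240.3811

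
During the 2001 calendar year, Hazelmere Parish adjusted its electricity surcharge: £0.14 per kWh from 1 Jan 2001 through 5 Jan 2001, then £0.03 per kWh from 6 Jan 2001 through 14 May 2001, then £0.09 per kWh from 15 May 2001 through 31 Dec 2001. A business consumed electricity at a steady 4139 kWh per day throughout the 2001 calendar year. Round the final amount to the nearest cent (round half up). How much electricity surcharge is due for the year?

1 Jan – 5 Jan 2001: 5 days × 4139 kWh/day = 20,695 kWh at £0.14/kWh → £2,897.30
6 Jan – 14 May 2001: 129 days × 4139 kWh/day = 533,931 kWh at £0.03/kWh → £16,017.93
15 May – 31 Dec 2001: 231 days × 4139 kWh/day = 956,109 kWh at £0.09/kWh → £86,049.81

£104,965.04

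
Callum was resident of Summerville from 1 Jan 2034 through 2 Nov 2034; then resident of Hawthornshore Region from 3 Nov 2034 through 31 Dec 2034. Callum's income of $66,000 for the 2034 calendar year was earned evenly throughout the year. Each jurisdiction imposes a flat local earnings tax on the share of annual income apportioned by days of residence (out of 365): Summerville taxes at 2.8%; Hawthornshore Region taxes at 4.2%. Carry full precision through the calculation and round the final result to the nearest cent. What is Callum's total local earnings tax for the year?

$1,997.36

Summerville, 1 Jan – 2 Nov 2034: 306 days → $66,000 × 2.8% × 306/365 = $1,549.2822
Hawthornshore Region, 3 Nov – 31 Dec 2034: 59 days → $66,000 × 4.2% × 59/365 = $448.0767
Total = $1,997.3589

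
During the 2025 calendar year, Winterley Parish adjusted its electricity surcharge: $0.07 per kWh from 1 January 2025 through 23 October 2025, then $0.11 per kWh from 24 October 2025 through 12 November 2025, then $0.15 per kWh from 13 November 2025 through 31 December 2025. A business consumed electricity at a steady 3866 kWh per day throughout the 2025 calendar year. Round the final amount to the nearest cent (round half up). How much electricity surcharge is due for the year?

1 January – 23 October 2025: 296 days × 3866 kWh/day = 1,144,336 kWh at $0.07/kWh → $80,103.52
24 October – 12 November 2025: 20 days × 3866 kWh/day = 77,320 kWh at $0.11/kWh → $8,505.20
13 November – 31 December 2025: 49 days × 3866 kWh/day = 189,434 kWh at $0.15/kWh → $28,415.10

$117,023.82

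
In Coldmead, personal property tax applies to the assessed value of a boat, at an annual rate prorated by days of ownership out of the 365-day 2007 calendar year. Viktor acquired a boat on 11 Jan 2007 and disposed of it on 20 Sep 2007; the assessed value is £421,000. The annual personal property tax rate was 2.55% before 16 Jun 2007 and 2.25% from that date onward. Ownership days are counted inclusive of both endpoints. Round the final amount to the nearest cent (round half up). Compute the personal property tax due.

11 Jan – 15 Jun 2007: 156 days at 2.55% → £421,000 × 2.55% × 156/365 = £4,588.3233
16 Jun – 20 Sep 2007: 97 days at 2.25% → £421,000 × 2.25% × 97/365 = £2,517.3493
Total = £7,105.6726

£7,105.67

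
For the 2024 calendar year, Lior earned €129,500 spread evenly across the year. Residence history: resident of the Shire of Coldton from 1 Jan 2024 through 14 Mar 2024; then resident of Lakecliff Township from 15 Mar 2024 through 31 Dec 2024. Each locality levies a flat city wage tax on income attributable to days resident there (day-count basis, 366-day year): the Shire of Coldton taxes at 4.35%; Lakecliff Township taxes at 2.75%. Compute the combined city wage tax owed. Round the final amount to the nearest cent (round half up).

€3,980.18

The Shire of Coldton, 1 Jan – 14 Mar 2024: 74 days → €129,500 × 4.35% × 74/366 = €1,138.9631
Lakecliff Township, 15 Mar – 31 Dec 2024: 292 days → €129,500 × 2.75% × 292/366 = €2,841.2158
Total = €3,980.1790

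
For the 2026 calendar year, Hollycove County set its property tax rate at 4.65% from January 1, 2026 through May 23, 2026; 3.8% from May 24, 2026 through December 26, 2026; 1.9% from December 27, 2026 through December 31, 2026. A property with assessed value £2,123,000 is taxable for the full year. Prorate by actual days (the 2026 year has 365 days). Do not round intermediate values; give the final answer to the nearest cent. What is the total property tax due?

January 1 – May 23, 2026: 143 days at 4.65% → £2,123,000 × 4.65% × 143/365 = £38,676.4068
May 24 – December 26, 2026: 217 days at 3.8% → £2,123,000 × 3.8% × 217/365 = £47,962.3507
December 27 – December 31, 2026: 5 days at 1.9% → £2,123,000 × 1.9% × 5/365 = £552.5616
Total = £87,191.3192

£87,191.32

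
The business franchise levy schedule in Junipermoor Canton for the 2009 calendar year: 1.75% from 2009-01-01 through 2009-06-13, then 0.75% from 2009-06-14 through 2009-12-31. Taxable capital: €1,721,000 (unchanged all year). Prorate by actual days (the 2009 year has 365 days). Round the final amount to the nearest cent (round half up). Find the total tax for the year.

2009-01-01 to 2009-06-13: 164 days at 1.75% → €1,721,000 × 1.75% × 164/365 = €13,532.2466
2009-06-14 to 2009-12-31: 201 days at 0.75% → €1,721,000 × 0.75% × 201/365 = €7,107.9658
Total = €20,640.2123

€20,640.21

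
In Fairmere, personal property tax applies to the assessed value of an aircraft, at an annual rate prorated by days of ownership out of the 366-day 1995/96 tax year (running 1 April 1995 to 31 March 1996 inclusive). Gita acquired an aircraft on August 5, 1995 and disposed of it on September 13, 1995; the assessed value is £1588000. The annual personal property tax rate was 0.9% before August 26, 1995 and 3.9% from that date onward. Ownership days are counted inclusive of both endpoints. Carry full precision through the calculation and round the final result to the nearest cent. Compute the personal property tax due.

£4035.08

August 5 – August 25, 1995: 21 days at 0.9% → £1588000 × 0.9% × 21/366 = £820.0328
August 26 – September 13, 1995: 19 days at 3.9% → £1588000 × 3.9% × 19/366 = £3215.0492
Total = £4035.0820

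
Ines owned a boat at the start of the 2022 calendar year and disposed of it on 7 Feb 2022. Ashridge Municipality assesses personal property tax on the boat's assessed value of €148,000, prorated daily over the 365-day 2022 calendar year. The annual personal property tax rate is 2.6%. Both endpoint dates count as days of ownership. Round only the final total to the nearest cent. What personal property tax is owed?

€400.61

Days held (1 Jan – 7 Feb 2022): 38 out of 365
Tax = €148,000 × 2.6% × 38/365 = €400.6137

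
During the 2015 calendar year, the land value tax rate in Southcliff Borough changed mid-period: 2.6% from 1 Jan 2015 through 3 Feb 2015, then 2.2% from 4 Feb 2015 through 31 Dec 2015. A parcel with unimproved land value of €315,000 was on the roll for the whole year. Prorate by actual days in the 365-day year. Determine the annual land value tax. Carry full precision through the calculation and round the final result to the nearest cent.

1 Jan – 3 Feb 2015: 34 days at 2.6% → €315,000 × 2.6% × 34/365 = €762.9041
4 Feb – 31 Dec 2015: 331 days at 2.2% → €315,000 × 2.2% × 331/365 = €6,284.4658
Total = €7,047.3699

€7,047.37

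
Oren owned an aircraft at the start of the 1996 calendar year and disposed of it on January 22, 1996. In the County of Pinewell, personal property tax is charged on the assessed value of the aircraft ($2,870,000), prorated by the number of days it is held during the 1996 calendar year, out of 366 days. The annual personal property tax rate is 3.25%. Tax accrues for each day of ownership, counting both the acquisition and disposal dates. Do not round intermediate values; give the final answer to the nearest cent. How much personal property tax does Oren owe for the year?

$5,606.69

Days held (January 1 – January 22, 1996): 22 out of 366
Tax = $2,870,000 × 3.25% × 22/366 = $5,606.6940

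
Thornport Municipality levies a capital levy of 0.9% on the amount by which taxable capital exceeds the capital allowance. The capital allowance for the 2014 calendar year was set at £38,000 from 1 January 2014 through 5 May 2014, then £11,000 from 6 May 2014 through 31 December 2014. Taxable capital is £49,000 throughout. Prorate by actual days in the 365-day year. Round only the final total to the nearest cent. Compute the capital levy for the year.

£258.78

1 January – 5 May 2014: 125 days, exemption £38,000 → (£49,000 − £38,000) × 0.9% × 125/365 = £33.9041
6 May – 31 December 2014: 240 days, exemption £11,000 → (£49,000 − £11,000) × 0.9% × 240/365 = £224.8767
Total = £258.7808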